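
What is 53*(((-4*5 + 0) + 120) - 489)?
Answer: -20617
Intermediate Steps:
53*(((-4*5 + 0) + 120) - 489) = 53*(((-20 + 0) + 120) - 489) = 53*((-20 + 120) - 489) = 53*(100 - 489) = 53*(-389) = -20617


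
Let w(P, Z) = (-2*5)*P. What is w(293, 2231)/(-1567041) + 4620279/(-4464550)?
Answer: -7227085492939/6996132896550 ≈ -1.0330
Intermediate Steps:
w(P, Z) = -10*P
w(293, 2231)/(-1567041) + 4620279/(-4464550) = -10*293/(-1567041) + 4620279/(-4464550) = -2930*(-1/1567041) + 4620279*(-1/4464550) = 2930/1567041 - 4620279/4464550 = -7227085492939/6996132896550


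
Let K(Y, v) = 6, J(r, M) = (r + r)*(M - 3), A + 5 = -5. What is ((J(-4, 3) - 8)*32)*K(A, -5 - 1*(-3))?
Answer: -1536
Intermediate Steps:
A = -10 (A = -5 - 5 = -10)
J(r, M) = 2*r*(-3 + M) (J(r, M) = (2*r)*(-3 + M) = 2*r*(-3 + M))
((J(-4, 3) - 8)*32)*K(A, -5 - 1*(-3)) = ((2*(-4)*(-3 + 3) - 8)*32)*6 = ((2*(-4)*0 - 8)*32)*6 = ((0 - 8)*32)*6 = -8*32*6 = -256*6 = -1536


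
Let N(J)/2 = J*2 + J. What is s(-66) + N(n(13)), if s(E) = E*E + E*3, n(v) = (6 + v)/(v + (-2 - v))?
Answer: 4101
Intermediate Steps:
n(v) = -3 - v/2 (n(v) = (6 + v)/(-2) = (6 + v)*(-½) = -3 - v/2)
N(J) = 6*J (N(J) = 2*(J*2 + J) = 2*(2*J + J) = 2*(3*J) = 6*J)
s(E) = E² + 3*E
s(-66) + N(n(13)) = -66*(3 - 66) + 6*(-3 - ½*13) = -66*(-63) + 6*(-3 - 13/2) = 4158 + 6*(-19/2) = 4158 - 57 = 4101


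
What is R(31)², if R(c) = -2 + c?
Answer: 841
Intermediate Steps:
R(31)² = (-2 + 31)² = 29² = 841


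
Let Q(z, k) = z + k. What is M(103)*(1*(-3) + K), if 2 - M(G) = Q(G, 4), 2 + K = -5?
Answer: 1050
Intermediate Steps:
K = -7 (K = -2 - 5 = -7)
Q(z, k) = k + z
M(G) = -2 - G (M(G) = 2 - (4 + G) = 2 + (-4 - G) = -2 - G)
M(103)*(1*(-3) + K) = (-2 - 1*103)*(1*(-3) - 7) = (-2 - 103)*(-3 - 7) = -105*(-10) = 1050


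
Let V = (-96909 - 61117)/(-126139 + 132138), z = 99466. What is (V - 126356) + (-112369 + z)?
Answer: -835572767/5999 ≈ -1.3929e+5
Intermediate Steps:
V = -158026/5999 ≈ -26.342
(V - 126356) + (-112369 + z) = (-158026/5999 - 126356) + (-112369 + 99466) = -758167670/5999 - 12903 = -835572767/5999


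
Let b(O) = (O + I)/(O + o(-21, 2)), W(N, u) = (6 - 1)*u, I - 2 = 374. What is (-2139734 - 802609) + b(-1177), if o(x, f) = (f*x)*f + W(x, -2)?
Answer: -3739717152/1271 ≈ -2.9423e+6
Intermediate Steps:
I = 376 (I = 2 + 374 = 376)
W(N, u) = 5*u
o(x, f) = -10 + x*f² (o(x, f) = (f*x)*f + 5*(-2) = x*f² - 10 = -10 + x*f²)
b(O) = (376 + O)/(-94 + O) (b(O) = (O + 376)/(O + (-10 - 21*2²)) = (376 + O)/(O + (-10 - 21*4)) = (376 + O)/(O + (-10 - 84)) = (376 + O)/(O - 94) = (376 + O)/(-94 + O))
(-2139734 - 802609) + b(-1177) = (-2139734 - 802609) + (376 - 1177)/(-94 - 1177) = -2942343 - 801/(-1271) = -2942343 - 1/1271*(-801) = -2942343 + 801/1271 = -3739717152/1271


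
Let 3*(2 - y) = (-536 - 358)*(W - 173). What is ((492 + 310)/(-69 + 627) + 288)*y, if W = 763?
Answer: 14198153966/279 ≈ 5.0889e+7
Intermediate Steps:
y = 175822 (y = 2 - (-536 - 358)*(763 - 173)/3 = 2 - (-298)*590 = 2 - ⅓*(-527460) = 2 + 175820 = 175822)
((492 + 310)/(-69 + 627) + 288)*y = ((492 + 310)/(-69 + 627) + 288)*175822 = (802/558 + 288)*175822 = (802*(1/558) + 288)*175822 = (401/279 + 288)*175822 = (80753/279)*175822 = 14198153966/279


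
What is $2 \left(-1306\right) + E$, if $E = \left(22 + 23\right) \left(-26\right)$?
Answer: $-3782$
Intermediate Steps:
$E = -1170$ ($E = 45 \left(-26\right) = -1170$)
$2 \left(-1306\right) + E = 2 \left(-1306\right) - 1170 = -2612 - 1170 = -3782$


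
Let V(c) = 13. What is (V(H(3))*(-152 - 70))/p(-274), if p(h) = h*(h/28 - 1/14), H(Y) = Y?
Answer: -3367/3151 ≈ -1.0686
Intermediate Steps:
p(h) = h*(-1/14 + h/28) (p(h) = h*(h*(1/28) - 1*1/14) = h*(h/28 - 1/14) = h*(-1/14 + h/28))
(V(H(3))*(-152 - 70))/p(-274) = (13*(-152 - 70))/(((1/28)*(-274)*(-2 - 274))) = (13*(-222))/(((1/28)*(-274)*(-276))) = -2886/18906/7 = -2886*7/18906 = -3367/3151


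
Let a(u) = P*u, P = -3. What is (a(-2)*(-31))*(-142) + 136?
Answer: 26548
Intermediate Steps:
a(u) = -3*u
(a(-2)*(-31))*(-142) + 136 = (-3*(-2)*(-31))*(-142) + 136 = (6*(-31))*(-142) + 136 = -186*(-142) + 136 = 26412 + 136 = 26548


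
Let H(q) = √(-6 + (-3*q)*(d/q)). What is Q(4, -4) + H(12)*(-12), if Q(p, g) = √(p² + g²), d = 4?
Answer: √2*(4 - 36*I) ≈ 5.6569 - 50.912*I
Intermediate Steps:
H(q) = 3*I*√2 (H(q) = √(-6 + (-3*q)*(4/q)) = √(-6 - 12) = √(-18) = 3*I*√2)
Q(p, g) = √(g² + p²)
Q(4, -4) + H(12)*(-12) = √((-4)² + 4²) + (3*I*√2)*(-12) = √(16 + 16) - 36*I*√2 = √32 - 36*I*√2 = 4*√2 - 36*I*√2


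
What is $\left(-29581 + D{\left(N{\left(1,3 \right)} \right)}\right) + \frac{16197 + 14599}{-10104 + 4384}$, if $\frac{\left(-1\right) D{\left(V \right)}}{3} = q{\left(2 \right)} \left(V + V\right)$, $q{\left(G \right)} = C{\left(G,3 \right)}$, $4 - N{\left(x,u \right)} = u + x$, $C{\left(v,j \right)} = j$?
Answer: $- \frac{42308529}{1430} \approx -29586.0$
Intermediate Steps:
$N{\left(x,u \right)} = 4 - u - x$ ($N{\left(x,u \right)} = 4 - \left(u + x\right) = 4 - u - x$)
$q{\left(G \right)} = 3$
$D{\left(V \right)} = - 18 V$ ($D{\left(V \right)} = - 3 \cdot 3 \left(V + V\right) = - 3 \cdot 3 \cdot 2 V = - 3 \cdot 6 V = - 18 V$)
$\left(-29581 + D{\left(N{\left(1,3 \right)} \right)}\right) + \frac{16197 + 14599}{-10104 + 4384} = \left(-29581 - 18 \left(4 - 3 - 1\right)\right) + \frac{16197 + 14599}{-10104 + 4384} = \left(-29581 - 18 \left(4 - 3 - 1\right)\right) + \frac{30796}{-5720} = \left(-29581 - 0\right) + 30796 \left(- \frac{1}{5720}\right) = \left(-29581 + 0\right) - \frac{7699}{1430} = -29581 - \frac{7699}{1430} = - \frac{42308529}{1430}$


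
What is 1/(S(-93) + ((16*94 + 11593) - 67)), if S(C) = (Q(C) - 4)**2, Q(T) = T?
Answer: 1/22439 ≈ 4.4565e-5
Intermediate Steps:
S(C) = (-4 + C)**2 (S(C) = (C - 4)**2 = (-4 + C)**2)
1/(S(-93) + ((16*94 + 11593) - 67)) = 1/((-4 - 93)**2 + ((16*94 + 11593) - 67)) = 1/((-97)**2 + ((1504 + 11593) - 67)) = 1/(9409 + (13097 - 67)) = 1/(9409 + 13030) = 1/22439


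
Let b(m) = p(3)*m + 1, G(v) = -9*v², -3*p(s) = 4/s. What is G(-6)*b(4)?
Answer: 252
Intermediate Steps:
p(s) = -4/(3*s)
b(m) = 1 - 4*m/9 (b(m) = (-4/3/3)*m + 1 = (-4/3*⅓)*m + 1 = -4*m/9 + 1 = 1 - 4*m/9)
G(-6)*b(4) = (-9*(-6)²)*(1 - 4/9*4) = (-9*36)*(1 - 16/9) = -324*(-7/9) = 252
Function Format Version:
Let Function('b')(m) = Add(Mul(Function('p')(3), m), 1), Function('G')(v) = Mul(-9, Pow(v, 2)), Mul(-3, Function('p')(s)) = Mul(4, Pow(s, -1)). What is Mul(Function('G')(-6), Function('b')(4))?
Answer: 252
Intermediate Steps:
Function('p')(s) = Mul(Rational(-4, 3), Pow(s, -1)) (Function('p')(s) = Mul(Rational(-1, 3), Mul(4, Pow(s, -1))) = Mul(Rational(-4, 3), Pow(s, -1)))
Function('b')(m) = Add(1, Mul(Rational(-4, 9), m)) (Function('b')(m) = Add(Mul(Mul(Rational(-4, 3), Pow(3, -1)), m), 1) = Add(Mul(Mul(Rational(-4, 3), Rational(1, 3)), m), 1) = Add(Mul(Rational(-4, 9), m), 1) = Add(1, Mul(Rational(-4, 9), m)))
Mul(Function('G')(-6), Function('b')(4)) = Mul(Mul(-9, Pow(-6, 2)), Add(1, Mul(Rational(-4, 9), 4))) = Mul(Mul(-9, 36), Add(1, Rational(-16, 9))) = Mul(-324, Rational(-7, 9)) = 252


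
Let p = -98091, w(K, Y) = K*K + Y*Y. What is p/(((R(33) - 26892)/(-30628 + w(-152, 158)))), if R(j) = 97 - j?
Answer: 427676760/6707 ≈ 63766.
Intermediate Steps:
w(K, Y) = K² + Y²
p/(((R(33) - 26892)/(-30628 + w(-152, 158)))) = -98091*(-30628 + ((-152)² + 158²))/((97 - 1*33) - 26892) = -98091*(-30628 + (23104 + 24964))/((97 - 33) - 26892) = -98091*(-30628 + 48068)/(64 - 26892) = -98091/((-26828/17440)) = -98091/((-26828*1/17440)) = -98091/(-6707/4360) = -98091*(-4360/6707) = 427676760/6707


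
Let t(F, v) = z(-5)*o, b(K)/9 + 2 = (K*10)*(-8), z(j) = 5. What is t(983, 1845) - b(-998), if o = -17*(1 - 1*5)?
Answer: -718202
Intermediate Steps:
o = 68 (o = -17*(1 - 5) = -17*(-4) = 68)
b(K) = -18 - 720*K (b(K) = -18 + 9*((K*10)*(-8)) = -18 + 9*((10*K)*(-8)) = -18 + 9*(-80*K) = -18 - 720*K)
t(F, v) = 340 (t(F, v) = 5*68 = 340)
t(983, 1845) - b(-998) = 340 - (-18 - 720*(-998)) = 340 - (-18 + 718560) = 340 - 1*718542 = 340 - 718542 = -718202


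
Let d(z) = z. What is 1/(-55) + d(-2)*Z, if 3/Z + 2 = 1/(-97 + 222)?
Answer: 13667/4565 ≈ 2.9939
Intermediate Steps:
Z = -125/83 (Z = 3/(-2 + 1/(-97 + 222)) = 3/(-2 + 1/125) = 3/(-249/125) = 3*(-125/249) = -125/83 ≈ -1.5060)
1/(-55) + d(-2)*Z = 1/(-55) - 2*(-125/83) = -1/55 + 250/83 = 13667/4565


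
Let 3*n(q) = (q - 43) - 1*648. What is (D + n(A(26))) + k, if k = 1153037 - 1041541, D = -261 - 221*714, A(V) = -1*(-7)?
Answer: -46787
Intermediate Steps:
A(V) = 7
n(q) = -691/3 + q/3 (n(q) = ((q - 43) - 1*648)/3 = ((-43 + q) - 648)/3 = (-691 + q)/3 = -691/3 + q/3)
D = -158055 (D = -261 - 157794 = -158055)
k = 111496
(D + n(A(26))) + k = (-158055 + (-691/3 + (1/3)*7)) + 111496 = (-158055 + (-691/3 + 7/3)) + 111496 = (-158055 - 228) + 111496 = -158283 + 111496 = -46787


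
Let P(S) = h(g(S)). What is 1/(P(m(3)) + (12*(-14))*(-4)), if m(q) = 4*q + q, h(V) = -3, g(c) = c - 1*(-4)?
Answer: 1/669 ≈ 0.0014948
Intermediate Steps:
g(c) = 4 + c (g(c) = c + 4 = 4 + c)
m(q) = 5*q
P(S) = -3
1/(P(m(3)) + (12*(-14))*(-4)) = 1/(-3 + (12*(-14))*(-4)) = 1/(-3 - 168*(-4)) = 1/(-3 + 672) = 1/669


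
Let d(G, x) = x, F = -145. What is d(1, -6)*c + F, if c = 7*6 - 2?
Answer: -385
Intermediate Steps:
c = 40 (c = 42 - 2 = 40)
d(1, -6)*c + F = -6*40 - 145 = -240 - 145 = -385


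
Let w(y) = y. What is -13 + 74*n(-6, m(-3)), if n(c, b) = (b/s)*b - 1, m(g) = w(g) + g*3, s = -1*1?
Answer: -10743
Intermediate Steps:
s = -1
m(g) = 4*g (m(g) = g + g*3 = g + 3*g = 4*g)
n(c, b) = -1 - b² (n(c, b) = (b/(-1))*b - 1 = (b*(-1))*b - 1 = (-b)*b - 1 = -b² - 1 = -1 - b²)
-13 + 74*n(-6, m(-3)) = -13 + 74*(-1 - (4*(-3))²) = -13 + 74*(-1 - 1*(-12)²) = -13 + 74*(-1 - 1*144) = -13 + 74*(-1 - 144) = -13 + 74*(-145) = -13 - 10730 = -10743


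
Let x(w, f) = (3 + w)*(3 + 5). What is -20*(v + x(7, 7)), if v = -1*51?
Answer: -580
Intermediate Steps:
x(w, f) = 24 + 8*w (x(w, f) = (3 + w)*8 = 24 + 8*w)
v = -51
-20*(v + x(7, 7)) = -20*(-51 + (24 + 8*7)) = -20*(-51 + (24 + 56)) = -20*(-51 + 80) = -20*29 = -580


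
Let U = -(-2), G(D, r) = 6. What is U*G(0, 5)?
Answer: 12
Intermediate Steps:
U = 2 (U = -1*(-2) = 2)
U*G(0, 5) = 2*6 = 12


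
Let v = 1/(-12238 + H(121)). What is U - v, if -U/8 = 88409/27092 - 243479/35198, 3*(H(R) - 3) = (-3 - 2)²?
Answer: 127812297588561/4372183630360 ≈ 29.233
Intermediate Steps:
H(R) = 34/3 (H(R) = 3 + (-3 - 2)²/3 = 3 + (⅓)*(-5)² = 3 + (⅓)*25 = 3 + 25/3 = 34/3)
v = -3/36680 (v = 1/(-12238 + 34/3) = 1/(-36680/3) = -3/36680 ≈ -8.1788e-5)
U = 3484513086/119198027 (U = -8*(88409/27092 - 243479/35198) = -8*(-1742256543/476792108) = 3484513086/119198027 ≈ 29.233)
U - v = 3484513086/119198027 - 1*(-3/36680) = 3484513086/119198027 + 3/36680 = 127812297588561/4372183630360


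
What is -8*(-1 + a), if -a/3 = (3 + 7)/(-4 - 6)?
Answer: -16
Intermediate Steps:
a = 3 (a = -3*(3 + 7)/(-4 - 6) = -30/(-10) = -30*(-1)/10 = -3*(-1) = 3)
-8*(-1 + a) = -8*(-1 + 3) = -8*2 = -16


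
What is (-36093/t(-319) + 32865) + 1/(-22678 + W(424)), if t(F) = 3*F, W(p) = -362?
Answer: 241827056321/7349760 ≈ 32903.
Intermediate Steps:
(-36093/t(-319) + 32865) + 1/(-22678 + W(424)) = (-36093/(3*(-319)) + 32865) + 1/(-22678 - 362) = (-36093/(-957) + 32865) + 1/(-23040) = (-36093*(-1/957) + 32865) - 1/23040 = (12031/319 + 32865) - 1/23040 = 10495966/319 - 1/23040 = 241827056321/7349760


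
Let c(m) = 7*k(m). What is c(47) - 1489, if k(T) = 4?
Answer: -1461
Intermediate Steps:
c(m) = 28 (c(m) = 7*4 = 28)
c(47) - 1489 = 28 - 1489 = -1461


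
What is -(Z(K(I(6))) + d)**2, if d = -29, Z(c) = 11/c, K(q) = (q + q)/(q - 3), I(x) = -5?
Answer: -10201/25 ≈ -408.04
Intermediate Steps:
K(q) = 2*q/(-3 + q) (K(q) = (2*q)/(-3 + q) = 2*q/(-3 + q))
-(Z(K(I(6))) + d)**2 = -(11/((2*(-5)/(-3 - 5))) - 29)**2 = -(11/((2*(-5)/(-8))) - 29)**2 = -(11/((2*(-5)*(-1/8))) - 29)**2 = -(11/(5/4) - 29)**2 = -(11*(4/5) - 29)**2 = -(44/5 - 29)**2 = -(-101/5)**2 = -1*10201/25 = -10201/25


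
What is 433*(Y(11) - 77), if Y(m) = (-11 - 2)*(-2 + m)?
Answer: -84002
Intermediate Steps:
Y(m) = 26 - 13*m (Y(m) = -13*(-2 + m) = 26 - 13*m)
433*(Y(11) - 77) = 433*((26 - 13*11) - 77) = 433*((26 - 143) - 77) = 433*(-117 - 77) = 433*(-194) = -84002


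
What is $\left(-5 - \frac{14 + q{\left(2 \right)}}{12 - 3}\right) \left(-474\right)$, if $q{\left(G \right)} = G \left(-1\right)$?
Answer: $3002$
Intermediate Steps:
$q{\left(G \right)} = - G$
$\left(-5 - \frac{14 + q{\left(2 \right)}}{12 - 3}\right) \left(-474\right) = \left(-5 - \frac{14 - 2}{12 - 3}\right) \left(-474\right) = \left(-5 - \frac{14 - 2}{9}\right) \left(-474\right) = \left(-5 - 12 \cdot \frac{1}{9}\right) \left(-474\right) = \left(-5 - \frac{4}{3}\right) \left(-474\right) = \left(- \frac{19}{3}\right) \left(-474\right) = 3002$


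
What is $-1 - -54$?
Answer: $53$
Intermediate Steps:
$-1 - -54 = -1 + 54 = 53$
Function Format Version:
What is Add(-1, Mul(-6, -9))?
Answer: 53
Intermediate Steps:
Add(-1, Mul(-6, -9)) = Add(-1, 54) = 53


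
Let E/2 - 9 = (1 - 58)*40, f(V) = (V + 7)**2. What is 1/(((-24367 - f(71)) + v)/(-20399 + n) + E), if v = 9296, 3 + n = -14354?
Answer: -34756/157840597 ≈ -0.00022020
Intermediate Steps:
n = -14357 (n = -3 - 14354 = -14357)
f(V) = (7 + V)**2
E = -4542 (E = 18 + 2*((1 - 58)*40) = 18 + 2*(-57*40) = 18 + 2*(-2280) = 18 - 4560 = -4542)
1/(((-24367 - f(71)) + v)/(-20399 + n) + E) = 1/(((-24367 - (7 + 71)**2) + 9296)/(-20399 - 14357) - 4542) = 1/(((-24367 - 1*78**2) + 9296)/(-34756) - 4542) = 1/(((-24367 - 1*6084) + 9296)*(-1/34756) - 4542) = 1/(((-24367 - 6084) + 9296)*(-1/34756) - 4542) = 1/((-30451 + 9296)*(-1/34756) - 4542) = 1/(-21155*(-1/34756) - 4542) = 1/(21155/34756 - 4542) = 1/(-157840597/34756) = -34756/157840597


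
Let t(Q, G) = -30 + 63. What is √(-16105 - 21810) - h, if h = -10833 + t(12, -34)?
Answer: 10800 + I*√37915 ≈ 10800.0 + 194.72*I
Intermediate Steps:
t(Q, G) = 33
h = -10800 (h = -10833 + 33 = -10800)
√(-16105 - 21810) - h = √(-16105 - 21810) - 1*(-10800) = √(-37915) + 10800 = I*√37915 + 10800 = 10800 + I*√37915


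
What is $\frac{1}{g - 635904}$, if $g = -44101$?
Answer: $- \frac{1}{680005} \approx -1.4706 \cdot 10^{-6}$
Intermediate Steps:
$\frac{1}{g - 635904} = \frac{1}{-44101 - 635904} = \frac{1}{-680005} = - \frac{1}{680005}$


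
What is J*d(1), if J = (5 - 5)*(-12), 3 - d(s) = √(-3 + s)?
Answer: 0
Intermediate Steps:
d(s) = 3 - √(-3 + s)
J = 0 (J = 0*(-12) = 0)
J*d(1) = 0*(3 - √(-3 + 1)) = 0*(3 - √(-2)) = 0*(3 - I*√2) = 0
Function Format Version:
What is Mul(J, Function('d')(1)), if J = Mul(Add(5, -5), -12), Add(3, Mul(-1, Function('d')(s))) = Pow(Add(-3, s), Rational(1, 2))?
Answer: 0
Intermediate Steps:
Function('d')(s) = Add(3, Mul(-1, Pow(Add(-3, s), Rational(1, 2))))
J = 0 (J = Mul(0, -12) = 0)
Mul(J, Function('d')(1)) = Mul(0, Add(3, Mul(-1, Pow(Add(-3, 1), Rational(1, 2))))) = Mul(0, Add(3, Mul(-1, Pow(-2, Rational(1, 2))))) = Mul(0, Add(3, Mul(-1, Mul(I, Pow(2, Rational(1, 2)))))) = Mul(0, Add(3, Mul(-1, I, Pow(2, Rational(1, 2))))) = 0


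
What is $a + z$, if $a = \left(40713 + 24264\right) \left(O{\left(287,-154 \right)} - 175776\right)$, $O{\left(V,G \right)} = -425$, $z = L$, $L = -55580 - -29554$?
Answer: $-11449038403$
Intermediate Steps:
$L = -26026$ ($L = -55580 + 29554 = -26026$)
$z = -26026$
$a = -11449012377$ ($a = \left(40713 + 24264\right) \left(-425 - 175776\right) = 64977 \left(-176201\right) = -11449012377$)
$a + z = -11449012377 - 26026 = -11449038403$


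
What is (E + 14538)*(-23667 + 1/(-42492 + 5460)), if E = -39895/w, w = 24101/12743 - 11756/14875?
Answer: 3968647873849261554005/7728417940344 ≈ 5.1351e+8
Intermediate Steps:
w = 208695667/189552125 (w = 24101*(1/12743) - 11756*1/14875 = 24101/12743 - 11756/14875 = 208695667/189552125 ≈ 1.1010)
E = -7562182026875/208695667 (E = -39895/208695667/189552125 = -39895*189552125/208695667 = -7562182026875/208695667 ≈ -36235.)
(E + 14538)*(-23667 + 1/(-42492 + 5460)) = (-7562182026875/208695667 + 14538)*(-23667 + 1/(-42492 + 5460)) = -4528164420029*(-23667 + 1/(-37032))/208695667 = -4528164420029*(-23667 - 1/37032)/208695667 = -4528164420029/208695667*(-876436345/37032) = 3968647873849261554005/7728417940344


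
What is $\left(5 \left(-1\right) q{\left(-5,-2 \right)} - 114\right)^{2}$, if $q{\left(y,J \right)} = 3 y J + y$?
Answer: $57121$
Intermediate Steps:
$q{\left(y,J \right)} = y + 3 J y$ ($q{\left(y,J \right)} = 3 J y + y = y + 3 J y$)
$\left(5 \left(-1\right) q{\left(-5,-2 \right)} - 114\right)^{2} = \left(5 \left(-1\right) \left(- 5 \left(1 + 3 \left(-2\right)\right)\right) - 114\right)^{2} = \left(- 5 \left(- 5 \left(1 - 6\right)\right) - 114\right)^{2} = \left(- 5 \left(\left(-5\right) \left(-5\right)\right) - 114\right)^{2} = \left(\left(-5\right) 25 - 114\right)^{2} = \left(-125 - 114\right)^{2} = \left(-239\right)^{2} = 57121$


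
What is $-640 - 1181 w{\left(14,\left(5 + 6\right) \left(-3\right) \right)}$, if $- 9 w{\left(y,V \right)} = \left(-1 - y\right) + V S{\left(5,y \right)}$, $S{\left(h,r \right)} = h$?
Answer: $-24260$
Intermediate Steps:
$w{\left(y,V \right)} = \frac{1}{9} - \frac{5 V}{9} + \frac{y}{9}$ ($w{\left(y,V \right)} = - \frac{\left(-1 - y\right) + V 5}{9} = - \frac{\left(-1 - y\right) + 5 V}{9} = - \frac{-1 - y + 5 V}{9} = \frac{1}{9} - \frac{5 V}{9} + \frac{y}{9}$)
$-640 - 1181 w{\left(14,\left(5 + 6\right) \left(-3\right) \right)} = -640 - 1181 \left(\frac{1}{9} - \frac{5 \left(5 + 6\right) \left(-3\right)}{9} + \frac{1}{9} \cdot 14\right) = -640 - 1181 \left(\frac{1}{9} - \frac{5 \cdot 11 \left(-3\right)}{9} + \frac{14}{9}\right) = -640 - 1181 \left(\frac{1}{9} - - \frac{55}{3} + \frac{14}{9}\right) = -640 - 1181 \left(\frac{1}{9} + \frac{55}{3} + \frac{14}{9}\right) = -640 - 23620 = -24260$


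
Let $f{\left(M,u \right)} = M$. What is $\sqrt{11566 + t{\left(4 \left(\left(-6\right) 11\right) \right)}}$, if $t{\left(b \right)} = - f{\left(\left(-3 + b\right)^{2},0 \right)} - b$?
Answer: $i \sqrt{59459} \approx 243.84 i$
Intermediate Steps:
$t{\left(b \right)} = - b - \left(-3 + b\right)^{2}$ ($t{\left(b \right)} = - \left(-3 + b\right)^{2} - b = - b - \left(-3 + b\right)^{2}$)
$\sqrt{11566 + t{\left(4 \left(\left(-6\right) 11\right) \right)}} = \sqrt{11566 - \left(\left(-3 + 4 \left(\left(-6\right) 11\right)\right)^{2} + 4 \left(-6\right) 11\right)} = \sqrt{11566 - \left(-264 + \left(-3 + 4 \left(-66\right)\right)^{2}\right)} = \sqrt{11566 - \left(-264 + \left(-3 - 264\right)^{2}\right)} = \sqrt{11566 + \left(264 - \left(-267\right)^{2}\right)} = \sqrt{11566 + \left(264 - 71289\right)} = \sqrt{11566 - 71025} = \sqrt{-59459} = i \sqrt{59459}$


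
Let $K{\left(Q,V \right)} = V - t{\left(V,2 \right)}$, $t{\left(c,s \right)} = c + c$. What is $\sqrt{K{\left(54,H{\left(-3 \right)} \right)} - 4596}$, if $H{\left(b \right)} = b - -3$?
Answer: $2 i \sqrt{1149} \approx 67.794 i$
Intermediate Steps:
$t{\left(c,s \right)} = 2 c$
$H{\left(b \right)} = 3 + b$ ($H{\left(b \right)} = b + 3 = 3 + b$)
$K{\left(Q,V \right)} = - V$ ($K{\left(Q,V \right)} = V - 2 V = - V$)
$\sqrt{K{\left(54,H{\left(-3 \right)} \right)} - 4596} = \sqrt{- (3 - 3) - 4596} = \sqrt{\left(-1\right) 0 - 4596} = \sqrt{0 - 4596} = \sqrt{-4596} = 2 i \sqrt{1149}$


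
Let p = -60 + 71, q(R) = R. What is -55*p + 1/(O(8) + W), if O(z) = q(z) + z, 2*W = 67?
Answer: -59893/99 ≈ -604.98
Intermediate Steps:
W = 67/2 (W = (½)*67 = 67/2 ≈ 33.500)
O(z) = 2*z (O(z) = z + z = 2*z)
p = 11
-55*p + 1/(O(8) + W) = -55*11 + 1/(2*8 + 67/2) = -605 + 1/(16 + 67/2) = -605 + 1/(99/2) = -605 + 2/99 = -59893/99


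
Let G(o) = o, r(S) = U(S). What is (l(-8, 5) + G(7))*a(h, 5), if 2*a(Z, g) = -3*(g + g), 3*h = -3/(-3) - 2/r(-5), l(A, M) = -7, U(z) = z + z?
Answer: 0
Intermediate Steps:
U(z) = 2*z
r(S) = 2*S
h = ⅖ (h = (-3/(-3) - 2/(2*(-5)))/3 = (-3*(-⅓) - 2/(-10))/3 = (1 - 2*(-⅒))/3 = (1 + ⅕)/3 = (⅓)*(6/5) = ⅖ ≈ 0.40000)
a(Z, g) = -3*g (a(Z, g) = (-3*(g + g))/2 = (-6*g)/2 = -3*g)
(l(-8, 5) + G(7))*a(h, 5) = (-7 + 7)*(-3*5) = 0*(-15) = 0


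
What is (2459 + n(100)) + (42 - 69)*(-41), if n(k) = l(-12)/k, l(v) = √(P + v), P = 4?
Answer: 3566 + I*√2/50 ≈ 3566.0 + 0.028284*I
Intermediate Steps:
l(v) = √(4 + v)
n(k) = 2*I*√2/k (n(k) = √(4 - 12)/k = √(-8)/k = (2*I*√2)/k = 2*I*√2/k)
(2459 + n(100)) + (42 - 69)*(-41) = (2459 + 2*I*√2/100) + (42 - 69)*(-41) = (2459 + 2*I*√2*(1/100)) - 27*(-41) = (2459 + I*√2/50) + 1107 = 3566 + I*√2/50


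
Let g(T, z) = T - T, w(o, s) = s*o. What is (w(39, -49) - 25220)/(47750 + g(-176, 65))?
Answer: -27131/47750 ≈ -0.56819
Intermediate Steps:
w(o, s) = o*s
g(T, z) = 0
(w(39, -49) - 25220)/(47750 + g(-176, 65)) = (39*(-49) - 25220)/(47750 + 0) = (-1911 - 25220)/47750 = -27131*1/47750 = -27131/47750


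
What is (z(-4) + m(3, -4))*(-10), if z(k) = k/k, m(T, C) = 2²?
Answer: -50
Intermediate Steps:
m(T, C) = 4
z(k) = 1
(z(-4) + m(3, -4))*(-10) = (1 + 4)*(-10) = 5*(-10) = -50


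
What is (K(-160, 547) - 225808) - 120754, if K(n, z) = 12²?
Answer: -346418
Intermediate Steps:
K(n, z) = 144
(K(-160, 547) - 225808) - 120754 = (144 - 225808) - 120754 = -225664 - 120754 = -346418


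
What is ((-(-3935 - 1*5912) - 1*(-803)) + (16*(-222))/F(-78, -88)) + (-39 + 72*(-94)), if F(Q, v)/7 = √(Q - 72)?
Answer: 3843 + 592*I*√6/35 ≈ 3843.0 + 41.431*I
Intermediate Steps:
F(Q, v) = 7*√(-72 + Q) (F(Q, v) = 7*√(Q - 72) = 7*√(-72 + Q))
((-(-3935 - 1*5912) - 1*(-803)) + (16*(-222))/F(-78, -88)) + (-39 + 72*(-94)) = ((-(-3935 - 1*5912) - 1*(-803)) + (16*(-222))/((7*√(-72 - 78)))) + (-39 + 72*(-94)) = ((-(-3935 - 5912) + 803) - 3552*(-I*√6/210)) + (-39 - 6768) = ((-1*(-9847) + 803) - 3552*(-I*√6/210)) - 6807 = ((9847 + 803) - 3552*(-I*√6/210)) - 6807 = (10650 - (-592)*I*√6/35) - 6807 = (10650 + 592*I*√6/35) - 6807 = 3843 + 592*I*√6/35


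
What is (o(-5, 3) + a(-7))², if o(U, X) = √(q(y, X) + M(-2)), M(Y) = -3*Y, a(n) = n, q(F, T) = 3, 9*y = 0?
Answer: 16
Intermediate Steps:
y = 0 (y = (⅑)*0 = 0)
o(U, X) = 3 (o(U, X) = √(3 - 3*(-2)) = √(3 + 6) = √9 = 3)
(o(-5, 3) + a(-7))² = (3 - 7)² = (-4)² = 16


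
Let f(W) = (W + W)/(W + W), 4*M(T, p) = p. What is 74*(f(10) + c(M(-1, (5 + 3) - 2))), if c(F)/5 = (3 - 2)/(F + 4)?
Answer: 1554/11 ≈ 141.27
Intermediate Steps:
M(T, p) = p/4
c(F) = 5/(4 + F) (c(F) = 5*((3 - 2)/(F + 4)) = 5*(1/(4 + F)) = 5/(4 + F))
f(W) = 1 (f(W) = (2*W)/((2*W)) = (2*W)*(1/(2*W)) = 1)
74*(f(10) + c(M(-1, (5 + 3) - 2))) = 74*(1 + 5/(4 + ((5 + 3) - 2)/4)) = 74*(1 + 5/(4 + (8 - 2)/4)) = 74*(1 + 5/(4 + (¼)*6)) = 74*(1 + 5/(4 + 3/2)) = 74*(1 + 5/(11/2)) = 74*(1 + 5*(2/11)) = 74*(1 + 10/11) = 74*(21/11) = 1554/11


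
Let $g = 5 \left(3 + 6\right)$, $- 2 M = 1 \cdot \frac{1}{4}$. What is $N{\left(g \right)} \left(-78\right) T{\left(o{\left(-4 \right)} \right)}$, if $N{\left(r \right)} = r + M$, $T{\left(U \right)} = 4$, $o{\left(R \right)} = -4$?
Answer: $-14001$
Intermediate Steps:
$M = - \frac{1}{8}$ ($M = - \frac{1 \cdot \frac{1}{4}}{2} = \left(- \frac{1}{2}\right) \frac{1}{4} = - \frac{1}{8} \approx -0.125$)
$g = 45$ ($g = 5 \cdot 9 = 45$)
$N{\left(r \right)} = - \frac{1}{8} + r$ ($N{\left(r \right)} = r - \frac{1}{8} = - \frac{1}{8} + r$)
$N{\left(g \right)} \left(-78\right) T{\left(o{\left(-4 \right)} \right)} = \left(- \frac{1}{8} + 45\right) \left(-78\right) 4 = \frac{359}{8} \left(-78\right) 4 = \left(- \frac{14001}{4}\right) 4 = -14001$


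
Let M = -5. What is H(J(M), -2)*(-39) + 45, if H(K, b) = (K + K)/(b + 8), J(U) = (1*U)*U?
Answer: -280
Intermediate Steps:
J(U) = U² (J(U) = U*U = U²)
H(K, b) = 2*K/(8 + b) (H(K, b) = (2*K)/(8 + b) = 2*K/(8 + b))
H(J(M), -2)*(-39) + 45 = (2*(-5)²/(8 - 2))*(-39) + 45 = (2*25/6)*(-39) + 45 = (2*25*(⅙))*(-39) + 45 = (25/3)*(-39) + 45 = -325 + 45 = -280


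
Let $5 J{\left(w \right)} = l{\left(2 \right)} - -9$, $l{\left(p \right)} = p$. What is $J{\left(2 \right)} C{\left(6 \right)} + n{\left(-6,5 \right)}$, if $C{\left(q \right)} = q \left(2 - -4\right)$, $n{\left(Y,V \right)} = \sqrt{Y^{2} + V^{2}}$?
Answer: $\frac{396}{5} + \sqrt{61} \approx 87.01$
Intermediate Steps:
$J{\left(w \right)} = \frac{11}{5}$ ($J{\left(w \right)} = \frac{2 - -9}{5} = \frac{2 + 9}{5} = \frac{1}{5} \cdot 11 = \frac{11}{5}$)
$n{\left(Y,V \right)} = \sqrt{V^{2} + Y^{2}}$
$C{\left(q \right)} = 6 q$ ($C{\left(q \right)} = q \left(2 + 4\right) = q 6 = 6 q$)
$J{\left(2 \right)} C{\left(6 \right)} + n{\left(-6,5 \right)} = \frac{11 \cdot 6 \cdot 6}{5} + \sqrt{5^{2} + \left(-6\right)^{2}} = \frac{11}{5} \cdot 36 + \sqrt{25 + 36} = \frac{396}{5} + \sqrt{61}$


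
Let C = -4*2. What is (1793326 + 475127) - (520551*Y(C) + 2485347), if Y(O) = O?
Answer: 3947514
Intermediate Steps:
C = -8
(1793326 + 475127) - (520551*Y(C) + 2485347) = (1793326 + 475127) - (520551*(-8) + 2485347) = 2268453 - (-4164408 + 2485347) = 2268453 - 1*(-1679061) = 2268453 + 1679061 = 3947514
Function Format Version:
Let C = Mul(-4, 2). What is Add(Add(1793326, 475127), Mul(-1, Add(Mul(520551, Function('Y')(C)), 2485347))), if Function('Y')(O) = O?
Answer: 3947514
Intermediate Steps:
C = -8
Add(Add(1793326, 475127), Mul(-1, Add(Mul(520551, Function('Y')(C)), 2485347))) = Add(Add(1793326, 475127), Mul(-1, Add(Mul(520551, -8), 2485347))) = Add(2268453, Mul(-1, Add(-4164408, 2485347))) = Add(2268453, Mul(-1, -1679061)) = Add(2268453, 1679061) = 3947514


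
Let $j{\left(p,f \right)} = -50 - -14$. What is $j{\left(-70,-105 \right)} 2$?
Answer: $-72$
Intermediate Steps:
$j{\left(p,f \right)} = -36$ ($j{\left(p,f \right)} = -50 + 14 = -36$)
$j{\left(-70,-105 \right)} 2 = \left(-36\right) 2 = -72$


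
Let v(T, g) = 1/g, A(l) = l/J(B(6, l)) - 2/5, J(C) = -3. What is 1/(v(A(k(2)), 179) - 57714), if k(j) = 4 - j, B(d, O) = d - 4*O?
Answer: -179/10330805 ≈ -1.7327e-5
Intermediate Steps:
A(l) = -2/5 - l/3 (A(l) = l/(-3) - 2/5 = l*(-1/3) - 2*1/5 = -l/3 - 2/5 = -2/5 - l/3)
1/(v(A(k(2)), 179) - 57714) = 1/(1/179 - 57714) = 1/(-10330805/179) = -179/10330805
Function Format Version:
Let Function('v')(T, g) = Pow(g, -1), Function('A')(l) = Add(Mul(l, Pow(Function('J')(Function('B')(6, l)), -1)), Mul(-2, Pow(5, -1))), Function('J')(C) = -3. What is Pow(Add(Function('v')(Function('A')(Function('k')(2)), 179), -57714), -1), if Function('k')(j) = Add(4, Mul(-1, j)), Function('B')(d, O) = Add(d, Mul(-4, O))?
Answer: Rational(-179, 10330805) ≈ -1.7327e-5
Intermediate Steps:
Function('A')(l) = Add(Rational(-2, 5), Mul(Rational(-1, 3), l)) (Function('A')(l) = Add(Mul(l, Pow(-3, -1)), Mul(-2, Pow(5, -1))) = Add(Mul(l, Rational(-1, 3)), Mul(-2, Rational(1, 5))) = Add(Mul(Rational(-1, 3), l), Rational(-2, 5)) = Add(Rational(-2, 5), Mul(Rational(-1, 3), l)))
Pow(Add(Function('v')(Function('A')(Function('k')(2)), 179), -57714), -1) = Pow(Add(Pow(179, -1), -57714), -1) = Pow(Add(Rational(1, 179), -57714), -1) = Pow(Rational(-10330805, 179), -1) = Rational(-179, 10330805)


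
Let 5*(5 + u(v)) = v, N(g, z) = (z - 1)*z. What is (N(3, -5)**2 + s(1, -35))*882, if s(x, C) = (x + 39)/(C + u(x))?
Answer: 157789800/199 ≈ 7.9291e+5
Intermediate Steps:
N(g, z) = z*(-1 + z) (N(g, z) = (-1 + z)*z = z*(-1 + z))
u(v) = -5 + v/5
s(x, C) = (39 + x)/(-5 + C + x/5) (s(x, C) = (x + 39)/(C + (-5 + x/5)) = (39 + x)/(-5 + C + x/5))
(N(3, -5)**2 + s(1, -35))*882 = ((-5*(-1 - 5))**2 + 5*(39 + 1)/(-25 + 1 + 5*(-35)))*882 = ((-5*(-6))**2 + 5*40/(-25 + 1 - 175))*882 = (30**2 + 5*40/(-199))*882 = (900 + 5*(-1/199)*40)*882 = (900 - 200/199)*882 = (178900/199)*882 = 157789800/199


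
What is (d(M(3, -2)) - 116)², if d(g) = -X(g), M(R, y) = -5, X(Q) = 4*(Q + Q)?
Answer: 5776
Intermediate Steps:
X(Q) = 8*Q (X(Q) = 4*(2*Q) = 8*Q)
d(g) = -8*g
(d(M(3, -2)) - 116)² = (-8*(-5) - 116)² = (40 - 116)² = (-76)² = 5776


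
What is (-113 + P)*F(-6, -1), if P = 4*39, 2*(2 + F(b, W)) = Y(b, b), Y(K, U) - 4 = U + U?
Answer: -258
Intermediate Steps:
Y(K, U) = 4 + 2*U (Y(K, U) = 4 + (U + U) = 4 + 2*U)
F(b, W) = b (F(b, W) = -2 + (4 + 2*b)/2 = -2 + (2 + b) = b)
P = 156
(-113 + P)*F(-6, -1) = (-113 + 156)*(-6) = 43*(-6) = -258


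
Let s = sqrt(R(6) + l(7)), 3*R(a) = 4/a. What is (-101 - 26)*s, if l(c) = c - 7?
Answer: -127*sqrt(2)/3 ≈ -59.868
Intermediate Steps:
R(a) = 4/(3*a) (R(a) = (4/a)/3 = 4/(3*a))
l(c) = -7 + c
s = sqrt(2)/3 (s = sqrt((4/3)/6 + (-7 + 7)) = sqrt((4/3)*(1/6) + 0) = sqrt(2/9 + 0) = sqrt(2/9) = sqrt(2)/3 ≈ 0.47140)
(-101 - 26)*s = (-101 - 26)*(sqrt(2)/3) = -127*sqrt(2)/3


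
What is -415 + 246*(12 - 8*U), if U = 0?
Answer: 2537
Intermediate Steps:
-415 + 246*(12 - 8*U) = -415 + 246*(12 - 8*0) = -415 + 246*(12 + 0) = -415 + 246*12 = -415 + 2952 = 2537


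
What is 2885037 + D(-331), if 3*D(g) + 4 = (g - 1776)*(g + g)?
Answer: 10049941/3 ≈ 3.3500e+6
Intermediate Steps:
D(g) = -4/3 + 2*g*(-1776 + g)/3 (D(g) = -4/3 + ((g - 1776)*(g + g))/3 = -4/3 + ((-1776 + g)*(2*g))/3 = -4/3 + (2*g*(-1776 + g))/3 = -4/3 + 2*g*(-1776 + g)/3)
2885037 + D(-331) = 2885037 + (-4/3 - 1184*(-331) + (2/3)*(-331)**2) = 2885037 + (-4/3 + 391904 + (2/3)*109561) = 2885037 + (-4/3 + 391904 + 219122/3) = 2885037 + 1394830/3 = 10049941/3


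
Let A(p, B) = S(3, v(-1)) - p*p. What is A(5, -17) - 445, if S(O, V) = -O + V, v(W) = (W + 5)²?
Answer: -457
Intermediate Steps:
v(W) = (5 + W)²
S(O, V) = V - O
A(p, B) = 13 - p² (A(p, B) = ((5 - 1)² - 1*3) - p*p = (4² - 3) - p² = (16 - 3) - p² = 13 - p²)
A(5, -17) - 445 = (13 - 1*5²) - 445 = (13 - 1*25) - 445 = (13 - 25) - 445 = -12 - 445 = -457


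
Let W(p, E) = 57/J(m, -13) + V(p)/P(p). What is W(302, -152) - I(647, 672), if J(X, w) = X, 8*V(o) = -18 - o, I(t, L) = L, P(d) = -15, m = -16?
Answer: -32299/48 ≈ -672.90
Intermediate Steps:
V(o) = -9/4 - o/8 (V(o) = (-18 - o)/8 = -9/4 - o/8)
W(p, E) = -273/80 + p/120 (W(p, E) = 57/(-16) + (-9/4 - p/8)/(-15) = 57*(-1/16) + (-9/4 - p/8)*(-1/15) = -57/16 + (3/20 + p/120) = -273/80 + p/120)
W(302, -152) - I(647, 672) = (-273/80 + (1/120)*302) - 1*672 = (-273/80 + 151/60) - 672 = -43/48 - 672 = -32299/48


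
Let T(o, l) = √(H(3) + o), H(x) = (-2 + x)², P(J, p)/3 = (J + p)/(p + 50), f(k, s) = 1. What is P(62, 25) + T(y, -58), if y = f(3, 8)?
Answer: 87/25 + √2 ≈ 4.8942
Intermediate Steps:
y = 1
P(J, p) = 3*(J + p)/(50 + p) (P(J, p) = 3*((J + p)/(p + 50)) = 3*((J + p)/(50 + p)) = 3*(J + p)/(50 + p))
T(o, l) = √(1 + o) (T(o, l) = √((-2 + 3)² + o) = √(1² + o) = √(1 + o))
P(62, 25) + T(y, -58) = 3*(62 + 25)/(50 + 25) + √(1 + 1) = 3*87/75 + √2 = 3*(1/75)*87 + √2 = 87/25 + √2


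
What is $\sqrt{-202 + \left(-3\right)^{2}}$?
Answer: $i \sqrt{193} \approx 13.892 i$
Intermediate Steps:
$\sqrt{-202 + \left(-3\right)^{2}} = \sqrt{-202 + 9} = \sqrt{-193} = i \sqrt{193}$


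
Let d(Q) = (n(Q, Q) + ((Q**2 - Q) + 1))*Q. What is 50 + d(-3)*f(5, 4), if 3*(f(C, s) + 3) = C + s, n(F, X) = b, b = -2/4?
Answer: 50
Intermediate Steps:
b = -1/2 (b = -2*1/4 = -1/2 ≈ -0.50000)
n(F, X) = -1/2
f(C, s) = -3 + C/3 + s/3 (f(C, s) = -3 + (C + s)/3 = -3 + (C/3 + s/3) = -3 + C/3 + s/3)
d(Q) = Q*(1/2 + Q**2 - Q) (d(Q) = (-1/2 + ((Q**2 - Q) + 1))*Q = (-1/2 + (1 + Q**2 - Q))*Q = (1/2 + Q**2 - Q)*Q = Q*(1/2 + Q**2 - Q))
50 + d(-3)*f(5, 4) = 50 + (-3*(1/2 + (-3)**2 - 1*(-3)))*(-3 + (1/3)*5 + (1/3)*4) = 50 + (-3*(1/2 + 9 + 3))*(-3 + 5/3 + 4/3) = 50 - 3*25/2*0 = 50 - 75/2*0 = 50 + 0 = 50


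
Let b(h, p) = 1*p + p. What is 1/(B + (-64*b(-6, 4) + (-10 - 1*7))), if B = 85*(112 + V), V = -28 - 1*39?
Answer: 1/3296 ≈ 0.00030340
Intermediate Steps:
V = -67 (V = -28 - 39 = -67)
b(h, p) = 2*p (b(h, p) = p + p = 2*p)
B = 3825 (B = 85*(112 - 67) = 85*45 = 3825)
1/(B + (-64*b(-6, 4) + (-10 - 1*7))) = 1/(3825 + (-128*4 + (-10 - 1*7))) = 1/(3825 + (-64*8 + (-10 - 7))) = 1/(3825 + (-512 - 17)) = 1/(3825 - 529) = 1/3296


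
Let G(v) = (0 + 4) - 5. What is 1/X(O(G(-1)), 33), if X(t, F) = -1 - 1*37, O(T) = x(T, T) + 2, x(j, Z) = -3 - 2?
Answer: -1/38 ≈ -0.026316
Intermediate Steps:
x(j, Z) = -5
G(v) = -1 (G(v) = 4 - 5 = -1)
O(T) = -3 (O(T) = -5 + 2 = -3)
X(t, F) = -38 (X(t, F) = -1 - 37 = -38)
1/X(O(G(-1)), 33) = 1/(-38) = -1/38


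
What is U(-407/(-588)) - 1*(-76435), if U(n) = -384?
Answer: 76051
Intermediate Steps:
U(-407/(-588)) - 1*(-76435) = -384 - 1*(-76435) = -384 + 76435 = 76051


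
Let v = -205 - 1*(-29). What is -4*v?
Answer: 704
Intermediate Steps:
v = -176 (v = -205 + 29 = -176)
-4*v = -4*(-176) = 704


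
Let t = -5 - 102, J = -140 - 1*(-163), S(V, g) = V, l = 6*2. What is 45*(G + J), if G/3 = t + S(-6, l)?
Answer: -14220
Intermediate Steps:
l = 12
J = 23 (J = -140 + 163 = 23)
t = -107
G = -339 (G = 3*(-107 - 6) = 3*(-113) = -339)
45*(G + J) = 45*(-339 + 23) = 45*(-316) = -14220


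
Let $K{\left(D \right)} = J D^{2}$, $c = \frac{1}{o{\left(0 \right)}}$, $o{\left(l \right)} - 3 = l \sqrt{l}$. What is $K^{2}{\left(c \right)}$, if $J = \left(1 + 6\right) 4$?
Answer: $\frac{784}{81} \approx 9.679$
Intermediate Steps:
$o{\left(l \right)} = 3 + l^{\frac{3}{2}}$ ($o{\left(l \right)} = 3 + l \sqrt{l} = 3 + l^{\frac{3}{2}}$)
$J = 28$ ($J = 7 \cdot 4 = 28$)
$c = \frac{1}{3}$ ($c = \frac{1}{3 + 0^{\frac{3}{2}}} = \frac{1}{3 + 0} = \frac{1}{3} \approx 0.33333$)
$K{\left(D \right)} = 28 D^{2}$
$K^{2}{\left(c \right)} = \left(\frac{28}{9}\right)^{2} = \frac{784}{81}$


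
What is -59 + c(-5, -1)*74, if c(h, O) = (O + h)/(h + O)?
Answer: 15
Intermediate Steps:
c(h, O) = 1 (c(h, O) = (O + h)/(O + h) = 1)
-59 + c(-5, -1)*74 = -59 + 1*74 = -59 + 74 = 15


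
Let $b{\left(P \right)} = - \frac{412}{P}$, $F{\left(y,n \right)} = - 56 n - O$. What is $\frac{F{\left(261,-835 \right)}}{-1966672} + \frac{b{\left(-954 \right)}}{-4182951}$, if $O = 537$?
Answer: $- \frac{92227660657253}{3924036974527344} \approx -0.023503$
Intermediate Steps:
$F{\left(y,n \right)} = -537 - 56 n$ ($F{\left(y,n \right)} = - 56 n - 537 = -537 - 56 n$)
$\frac{F{\left(261,-835 \right)}}{-1966672} + \frac{b{\left(-954 \right)}}{-4182951} = \frac{-537 - -46760}{-1966672} + \frac{\left(-412\right) \frac{1}{-954}}{-4182951} = \left(-537 + 46760\right) \left(- \frac{1}{1966672}\right) + \left(-412\right) \left(- \frac{1}{954}\right) \left(- \frac{1}{4182951}\right) = 46223 \left(- \frac{1}{1966672}\right) + \frac{206}{477} \left(- \frac{1}{4182951}\right) = - \frac{46223}{1966672} - \frac{206}{1995267627} = - \frac{92227660657253}{3924036974527344}$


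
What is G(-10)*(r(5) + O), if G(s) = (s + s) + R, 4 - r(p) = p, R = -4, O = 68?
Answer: -1608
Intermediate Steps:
r(p) = 4 - p
G(s) = -4 + 2*s (G(s) = (s + s) - 4 = 2*s - 4 = -4 + 2*s)
G(-10)*(r(5) + O) = (-4 + 2*(-10))*((4 - 1*5) + 68) = (-4 - 20)*((4 - 5) + 68) = -24*(-1 + 68) = -24*67 = -1608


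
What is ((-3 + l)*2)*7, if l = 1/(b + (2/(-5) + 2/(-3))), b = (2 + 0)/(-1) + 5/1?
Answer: -1008/29 ≈ -34.759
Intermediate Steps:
b = 3 (b = 2*(-1) + 5*1 = -2 + 5 = 3)
l = 15/29 (l = 1/(3 + (2/(-5) + 2/(-3))) = 1/(3 + (2*(-1/5) + 2*(-1/3))) = 1/(3 + (-2/5 - 2/3)) = 1/(3 - 16/15) = 1/(29/15) = 15/29 ≈ 0.51724)
((-3 + l)*2)*7 = ((-3 + 15/29)*2)*7 = -72/29*2*7 = -144/29*7 = -1008/29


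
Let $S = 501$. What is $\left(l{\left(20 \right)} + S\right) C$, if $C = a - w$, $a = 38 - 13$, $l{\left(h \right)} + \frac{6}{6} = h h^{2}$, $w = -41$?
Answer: $561000$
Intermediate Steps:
$l{\left(h \right)} = -1 + h^{3}$ ($l{\left(h \right)} = -1 + h h^{2} = -1 + h^{3}$)
$a = 25$
$C = 66$ ($C = 25 - -41 = 25 + 41 = 66$)
$\left(l{\left(20 \right)} + S\right) C = \left(\left(-1 + 20^{3}\right) + 501\right) 66 = \left(\left(-1 + 8000\right) + 501\right) 66 = \left(7999 + 501\right) 66 = 8500 \cdot 66 = 561000$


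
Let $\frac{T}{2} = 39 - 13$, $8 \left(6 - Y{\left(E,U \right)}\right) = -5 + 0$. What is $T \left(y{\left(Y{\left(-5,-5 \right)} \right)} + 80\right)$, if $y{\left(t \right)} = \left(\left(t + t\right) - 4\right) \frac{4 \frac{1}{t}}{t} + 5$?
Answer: $\frac{12538916}{2809} \approx 4463.8$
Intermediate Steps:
$Y{\left(E,U \right)} = \frac{53}{8}$ ($Y{\left(E,U \right)} = 6 - \frac{-5 + 0}{8} = 6 - - \frac{5}{8} = 6 + \frac{5}{8} = \frac{53}{8}$)
$T = 52$ ($T = 2 \left(39 - 13\right) = 2 \cdot 26 = 52$)
$y{\left(t \right)} = 5 + \frac{4 \left(-4 + 2 t\right)}{t^{2}}$ ($y{\left(t \right)} = \left(2 t - 4\right) \frac{4}{t^{2}} + 5 = \left(-4 + 2 t\right) \frac{4}{t^{2}} + 5 = \frac{4 \left(-4 + 2 t\right)}{t^{2}} + 5 = 5 + \frac{4 \left(-4 + 2 t\right)}{t^{2}}$)
$T \left(y{\left(Y{\left(-5,-5 \right)} \right)} + 80\right) = 52 \left(\left(5 - \frac{16}{\frac{2809}{64}} + \frac{8}{\frac{53}{8}}\right) + 80\right) = 52 \left(\left(5 - \frac{1024}{2809} + 8 \cdot \frac{8}{53}\right) + 80\right) = 52 \left(\left(5 - \frac{1024}{2809} + \frac{64}{53}\right) + 80\right) = 52 \left(\frac{16413}{2809} + 80\right) = 52 \cdot \frac{241133}{2809} = \frac{12538916}{2809}$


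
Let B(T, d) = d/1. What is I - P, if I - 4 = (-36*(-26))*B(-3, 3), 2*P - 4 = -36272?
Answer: 20946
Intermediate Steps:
P = -18134 (P = 2 + (½)*(-36272) = 2 - 18136 = -18134)
B(T, d) = d (B(T, d) = d*1 = d)
I = 2812 (I = 4 - 36*(-26)*3 = 4 + 936*3 = 4 + 2808 = 2812)
I - P = 2812 - 1*(-18134) = 2812 + 18134 = 20946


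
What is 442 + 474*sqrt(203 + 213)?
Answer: 442 + 1896*sqrt(26) ≈ 10110.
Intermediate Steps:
442 + 474*sqrt(203 + 213) = 442 + 474*sqrt(416) = 442 + 474*(4*sqrt(26)) = 442 + 1896*sqrt(26)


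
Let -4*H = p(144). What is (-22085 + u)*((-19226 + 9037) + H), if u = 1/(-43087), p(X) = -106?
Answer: 9670395124350/43087 ≈ 2.2444e+8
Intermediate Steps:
H = 53/2 (H = -¼*(-106) = 53/2 ≈ 26.500)
u = -1/43087 ≈ -2.3209e-5
(-22085 + u)*((-19226 + 9037) + H) = (-22085 - 1/43087)*((-19226 + 9037) + 53/2) = -951576396*(-10189 + 53/2)/43087 = -951576396/43087*(-20325/2) = 9670395124350/43087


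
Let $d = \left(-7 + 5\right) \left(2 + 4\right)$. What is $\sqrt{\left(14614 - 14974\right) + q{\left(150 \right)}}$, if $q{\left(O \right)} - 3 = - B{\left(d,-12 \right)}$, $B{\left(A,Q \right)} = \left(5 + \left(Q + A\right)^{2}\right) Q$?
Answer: $21 \sqrt{15} \approx 81.333$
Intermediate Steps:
$d = -12$ ($d = \left(-2\right) 6 = -12$)
$B{\left(A,Q \right)} = Q \left(5 + \left(A + Q\right)^{2}\right)$ ($B{\left(A,Q \right)} = \left(5 + \left(A + Q\right)^{2}\right) Q = Q \left(5 + \left(A + Q\right)^{2}\right)$)
$q{\left(O \right)} = 6975$ ($q{\left(O \right)} = 3 - - 12 \left(5 + \left(-12 - 12\right)^{2}\right) = 3 - - 12 \left(5 + \left(-24\right)^{2}\right) = 3 - - 12 \left(5 + 576\right) = 3 - \left(-12\right) 581 = 3 - -6972 = 3 + 6972 = 6975$)
$\sqrt{\left(14614 - 14974\right) + q{\left(150 \right)}} = \sqrt{\left(14614 - 14974\right) + 6975} = \sqrt{-360 + 6975} = \sqrt{6615} = 21 \sqrt{15}$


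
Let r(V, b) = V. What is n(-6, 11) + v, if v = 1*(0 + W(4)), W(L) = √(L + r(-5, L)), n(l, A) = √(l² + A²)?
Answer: I + √157 ≈ 12.53 + 1.0*I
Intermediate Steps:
n(l, A) = √(A² + l²)
W(L) = √(-5 + L) (W(L) = √(L - 5) = √(-5 + L))
v = I (v = 1*(0 + √(-5 + 4)) = 1*(0 + √(-1)) = 1*(0 + I) = 1*I = I ≈ 1.0*I)
n(-6, 11) + v = √(11² + (-6)²) + I = √(121 + 36) + I = √157 + I = I + √157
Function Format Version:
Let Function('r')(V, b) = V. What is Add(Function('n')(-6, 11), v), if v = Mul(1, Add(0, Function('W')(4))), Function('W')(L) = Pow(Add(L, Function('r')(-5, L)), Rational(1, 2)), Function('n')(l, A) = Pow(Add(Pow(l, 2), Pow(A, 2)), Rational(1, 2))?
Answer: Add(I, Pow(157, Rational(1, 2))) ≈ Add(12.530, Mul(1.0000, I))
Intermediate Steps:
Function('n')(l, A) = Pow(Add(Pow(A, 2), Pow(l, 2)), Rational(1, 2))
Function('W')(L) = Pow(Add(-5, L), Rational(1, 2)) (Function('W')(L) = Pow(Add(L, -5), Rational(1, 2)) = Pow(Add(-5, L), Rational(1, 2)))
v = I (v = Mul(1, Add(0, Pow(Add(-5, 4), Rational(1, 2)))) = Mul(1, Add(0, Pow(-1, Rational(1, 2)))) = Mul(1, Add(0, I)) = Mul(1, I) = I ≈ Mul(1.0000, I))
Add(Function('n')(-6, 11), v) = Add(Pow(Add(Pow(11, 2), Pow(-6, 2)), Rational(1, 2)), I) = Add(Pow(Add(121, 36), Rational(1, 2)), I) = Add(Pow(157, Rational(1, 2)), I) = Add(I, Pow(157, Rational(1, 2)))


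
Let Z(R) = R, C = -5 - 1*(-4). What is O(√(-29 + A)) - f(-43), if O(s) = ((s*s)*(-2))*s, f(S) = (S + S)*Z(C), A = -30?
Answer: -86 + 118*I*√59 ≈ -86.0 + 906.38*I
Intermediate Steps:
C = -1 (C = -5 + 4 = -1)
f(S) = -2*S (f(S) = (S + S)*(-1) = (2*S)*(-1) = -2*S)
O(s) = -2*s³ (O(s) = (s²*(-2))*s = (-2*s²)*s = -2*s³)
O(√(-29 + A)) - f(-43) = -2*(-29 - 30)^(3/2) - (-2)*(-43) = -2*(-59*I*√59) - 1*86 = -2*(-59*I*√59) - 86 = -(-118)*I*√59 - 86 = 118*I*√59 - 86 = -86 + 118*I*√59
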